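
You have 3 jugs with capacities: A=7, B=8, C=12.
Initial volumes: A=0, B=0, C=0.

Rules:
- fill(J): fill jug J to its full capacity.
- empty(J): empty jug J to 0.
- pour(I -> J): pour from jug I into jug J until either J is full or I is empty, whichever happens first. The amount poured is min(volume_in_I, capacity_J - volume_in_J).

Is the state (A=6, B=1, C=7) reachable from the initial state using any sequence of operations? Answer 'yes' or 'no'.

Answer: no

Derivation:
BFS explored all 474 reachable states.
Reachable set includes: (0,0,0), (0,0,1), (0,0,2), (0,0,3), (0,0,4), (0,0,5), (0,0,6), (0,0,7), (0,0,8), (0,0,9), (0,0,10), (0,0,11) ...
Target (A=6, B=1, C=7) not in reachable set → no.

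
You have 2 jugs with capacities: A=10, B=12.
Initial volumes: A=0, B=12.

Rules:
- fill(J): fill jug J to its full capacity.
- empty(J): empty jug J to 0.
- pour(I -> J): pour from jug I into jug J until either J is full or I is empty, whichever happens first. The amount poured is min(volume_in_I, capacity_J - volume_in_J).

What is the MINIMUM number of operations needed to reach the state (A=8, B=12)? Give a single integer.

Answer: 5

Derivation:
BFS from (A=0, B=12). One shortest path:
  1. fill(A) -> (A=10 B=12)
  2. empty(B) -> (A=10 B=0)
  3. pour(A -> B) -> (A=0 B=10)
  4. fill(A) -> (A=10 B=10)
  5. pour(A -> B) -> (A=8 B=12)
Reached target in 5 moves.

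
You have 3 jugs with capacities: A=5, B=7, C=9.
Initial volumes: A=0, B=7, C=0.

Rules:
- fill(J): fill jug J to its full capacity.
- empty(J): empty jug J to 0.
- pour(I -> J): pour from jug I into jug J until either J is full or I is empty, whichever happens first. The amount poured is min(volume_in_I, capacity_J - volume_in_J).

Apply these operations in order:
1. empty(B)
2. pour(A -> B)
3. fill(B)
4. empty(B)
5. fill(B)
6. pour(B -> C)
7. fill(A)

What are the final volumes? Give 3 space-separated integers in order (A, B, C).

Answer: 5 0 7

Derivation:
Step 1: empty(B) -> (A=0 B=0 C=0)
Step 2: pour(A -> B) -> (A=0 B=0 C=0)
Step 3: fill(B) -> (A=0 B=7 C=0)
Step 4: empty(B) -> (A=0 B=0 C=0)
Step 5: fill(B) -> (A=0 B=7 C=0)
Step 6: pour(B -> C) -> (A=0 B=0 C=7)
Step 7: fill(A) -> (A=5 B=0 C=7)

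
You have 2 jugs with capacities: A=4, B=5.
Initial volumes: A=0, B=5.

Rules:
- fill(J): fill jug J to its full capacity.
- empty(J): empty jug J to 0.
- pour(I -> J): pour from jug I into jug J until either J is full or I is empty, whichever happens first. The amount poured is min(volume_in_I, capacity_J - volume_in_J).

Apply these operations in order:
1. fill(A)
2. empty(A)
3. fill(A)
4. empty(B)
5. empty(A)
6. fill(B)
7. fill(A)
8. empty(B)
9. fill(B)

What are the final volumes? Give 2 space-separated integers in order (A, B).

Step 1: fill(A) -> (A=4 B=5)
Step 2: empty(A) -> (A=0 B=5)
Step 3: fill(A) -> (A=4 B=5)
Step 4: empty(B) -> (A=4 B=0)
Step 5: empty(A) -> (A=0 B=0)
Step 6: fill(B) -> (A=0 B=5)
Step 7: fill(A) -> (A=4 B=5)
Step 8: empty(B) -> (A=4 B=0)
Step 9: fill(B) -> (A=4 B=5)

Answer: 4 5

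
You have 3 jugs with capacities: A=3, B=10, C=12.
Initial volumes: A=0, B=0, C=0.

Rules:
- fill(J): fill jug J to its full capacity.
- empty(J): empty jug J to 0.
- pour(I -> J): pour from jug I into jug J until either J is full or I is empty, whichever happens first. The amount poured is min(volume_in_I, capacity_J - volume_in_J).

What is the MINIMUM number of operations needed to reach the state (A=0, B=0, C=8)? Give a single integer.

BFS from (A=0, B=0, C=0). One shortest path:
  1. fill(B) -> (A=0 B=10 C=0)
  2. pour(B -> C) -> (A=0 B=0 C=10)
  3. fill(B) -> (A=0 B=10 C=10)
  4. pour(B -> C) -> (A=0 B=8 C=12)
  5. empty(C) -> (A=0 B=8 C=0)
  6. pour(B -> C) -> (A=0 B=0 C=8)
Reached target in 6 moves.

Answer: 6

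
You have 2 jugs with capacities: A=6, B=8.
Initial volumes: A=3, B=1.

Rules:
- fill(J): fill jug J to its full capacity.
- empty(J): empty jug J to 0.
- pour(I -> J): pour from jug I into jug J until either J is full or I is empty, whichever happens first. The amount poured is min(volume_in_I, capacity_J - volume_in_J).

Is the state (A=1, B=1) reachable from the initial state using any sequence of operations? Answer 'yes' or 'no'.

Answer: no

Derivation:
BFS explored all 29 reachable states.
Reachable set includes: (0,0), (0,1), (0,2), (0,3), (0,4), (0,5), (0,6), (0,7), (0,8), (1,0), (1,8), (2,0) ...
Target (A=1, B=1) not in reachable set → no.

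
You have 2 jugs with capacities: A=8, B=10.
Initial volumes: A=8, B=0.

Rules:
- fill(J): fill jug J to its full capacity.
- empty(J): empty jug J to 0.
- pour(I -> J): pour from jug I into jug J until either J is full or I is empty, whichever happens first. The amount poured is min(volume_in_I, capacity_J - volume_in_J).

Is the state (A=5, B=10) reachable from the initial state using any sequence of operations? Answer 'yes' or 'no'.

Answer: no

Derivation:
BFS explored all 18 reachable states.
Reachable set includes: (0,0), (0,2), (0,4), (0,6), (0,8), (0,10), (2,0), (2,10), (4,0), (4,10), (6,0), (6,10) ...
Target (A=5, B=10) not in reachable set → no.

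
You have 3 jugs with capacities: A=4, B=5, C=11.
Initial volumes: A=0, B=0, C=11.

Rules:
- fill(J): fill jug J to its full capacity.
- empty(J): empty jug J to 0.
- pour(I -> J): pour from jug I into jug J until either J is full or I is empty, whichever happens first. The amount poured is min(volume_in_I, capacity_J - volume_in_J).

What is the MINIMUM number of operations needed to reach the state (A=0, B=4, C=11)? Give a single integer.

Answer: 2

Derivation:
BFS from (A=0, B=0, C=11). One shortest path:
  1. fill(A) -> (A=4 B=0 C=11)
  2. pour(A -> B) -> (A=0 B=4 C=11)
Reached target in 2 moves.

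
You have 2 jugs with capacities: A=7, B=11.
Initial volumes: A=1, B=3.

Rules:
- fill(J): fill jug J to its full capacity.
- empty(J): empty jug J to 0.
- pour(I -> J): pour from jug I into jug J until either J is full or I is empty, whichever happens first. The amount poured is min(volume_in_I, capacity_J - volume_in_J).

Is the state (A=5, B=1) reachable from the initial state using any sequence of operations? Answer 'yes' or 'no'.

BFS explored all 37 reachable states.
Reachable set includes: (0,0), (0,1), (0,2), (0,3), (0,4), (0,5), (0,6), (0,7), (0,8), (0,9), (0,10), (0,11) ...
Target (A=5, B=1) not in reachable set → no.

Answer: no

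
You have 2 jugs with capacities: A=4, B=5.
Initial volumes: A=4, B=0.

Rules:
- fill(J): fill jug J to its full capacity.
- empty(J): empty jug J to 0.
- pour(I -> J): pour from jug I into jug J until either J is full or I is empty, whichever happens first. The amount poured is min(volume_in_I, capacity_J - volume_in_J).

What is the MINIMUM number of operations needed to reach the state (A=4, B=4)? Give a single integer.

BFS from (A=4, B=0). One shortest path:
  1. pour(A -> B) -> (A=0 B=4)
  2. fill(A) -> (A=4 B=4)
Reached target in 2 moves.

Answer: 2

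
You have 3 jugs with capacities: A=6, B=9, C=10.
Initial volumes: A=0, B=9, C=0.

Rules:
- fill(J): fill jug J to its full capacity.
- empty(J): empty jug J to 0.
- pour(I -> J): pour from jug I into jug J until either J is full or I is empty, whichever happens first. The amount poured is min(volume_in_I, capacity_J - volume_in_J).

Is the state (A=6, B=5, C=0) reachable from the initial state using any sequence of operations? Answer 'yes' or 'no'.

Answer: yes

Derivation:
BFS from (A=0, B=9, C=0):
  1. fill(A) -> (A=6 B=9 C=0)
  2. pour(A -> C) -> (A=0 B=9 C=6)
  3. fill(A) -> (A=6 B=9 C=6)
  4. pour(B -> C) -> (A=6 B=5 C=10)
  5. empty(C) -> (A=6 B=5 C=0)
Target reached → yes.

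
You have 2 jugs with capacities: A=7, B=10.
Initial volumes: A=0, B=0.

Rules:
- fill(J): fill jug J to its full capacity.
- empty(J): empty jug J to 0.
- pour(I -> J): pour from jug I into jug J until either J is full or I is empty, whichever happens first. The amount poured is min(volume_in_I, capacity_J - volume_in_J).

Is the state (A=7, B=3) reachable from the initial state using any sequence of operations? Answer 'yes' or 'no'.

BFS from (A=0, B=0):
  1. fill(B) -> (A=0 B=10)
  2. pour(B -> A) -> (A=7 B=3)
Target reached → yes.

Answer: yes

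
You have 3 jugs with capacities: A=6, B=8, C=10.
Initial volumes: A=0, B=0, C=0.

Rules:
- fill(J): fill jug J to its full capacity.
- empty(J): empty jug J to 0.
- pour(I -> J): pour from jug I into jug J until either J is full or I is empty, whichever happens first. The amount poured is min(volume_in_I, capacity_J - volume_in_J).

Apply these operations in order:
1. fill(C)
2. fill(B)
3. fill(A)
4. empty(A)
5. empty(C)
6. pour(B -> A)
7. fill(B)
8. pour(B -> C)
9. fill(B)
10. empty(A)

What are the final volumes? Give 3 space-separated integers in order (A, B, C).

Answer: 0 8 8

Derivation:
Step 1: fill(C) -> (A=0 B=0 C=10)
Step 2: fill(B) -> (A=0 B=8 C=10)
Step 3: fill(A) -> (A=6 B=8 C=10)
Step 4: empty(A) -> (A=0 B=8 C=10)
Step 5: empty(C) -> (A=0 B=8 C=0)
Step 6: pour(B -> A) -> (A=6 B=2 C=0)
Step 7: fill(B) -> (A=6 B=8 C=0)
Step 8: pour(B -> C) -> (A=6 B=0 C=8)
Step 9: fill(B) -> (A=6 B=8 C=8)
Step 10: empty(A) -> (A=0 B=8 C=8)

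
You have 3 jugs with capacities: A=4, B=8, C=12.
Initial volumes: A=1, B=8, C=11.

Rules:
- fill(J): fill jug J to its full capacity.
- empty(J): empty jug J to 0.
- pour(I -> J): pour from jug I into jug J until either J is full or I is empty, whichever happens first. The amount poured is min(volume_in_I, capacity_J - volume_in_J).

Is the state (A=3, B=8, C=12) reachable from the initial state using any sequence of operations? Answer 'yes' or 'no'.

BFS from (A=1, B=8, C=11):
  1. fill(A) -> (A=4 B=8 C=11)
  2. pour(A -> C) -> (A=3 B=8 C=12)
Target reached → yes.

Answer: yes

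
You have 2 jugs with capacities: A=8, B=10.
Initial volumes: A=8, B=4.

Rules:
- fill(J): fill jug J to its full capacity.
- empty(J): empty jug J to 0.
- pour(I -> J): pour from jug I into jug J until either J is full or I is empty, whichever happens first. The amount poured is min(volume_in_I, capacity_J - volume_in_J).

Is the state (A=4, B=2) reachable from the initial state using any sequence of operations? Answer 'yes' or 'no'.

BFS explored all 18 reachable states.
Reachable set includes: (0,0), (0,2), (0,4), (0,6), (0,8), (0,10), (2,0), (2,10), (4,0), (4,10), (6,0), (6,10) ...
Target (A=4, B=2) not in reachable set → no.

Answer: no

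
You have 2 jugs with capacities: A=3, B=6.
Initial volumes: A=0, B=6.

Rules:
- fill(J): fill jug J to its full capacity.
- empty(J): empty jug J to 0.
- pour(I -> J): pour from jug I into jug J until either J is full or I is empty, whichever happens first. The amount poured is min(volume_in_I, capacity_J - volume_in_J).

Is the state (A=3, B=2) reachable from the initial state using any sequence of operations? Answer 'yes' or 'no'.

Answer: no

Derivation:
BFS explored all 6 reachable states.
Reachable set includes: (0,0), (0,3), (0,6), (3,0), (3,3), (3,6)
Target (A=3, B=2) not in reachable set → no.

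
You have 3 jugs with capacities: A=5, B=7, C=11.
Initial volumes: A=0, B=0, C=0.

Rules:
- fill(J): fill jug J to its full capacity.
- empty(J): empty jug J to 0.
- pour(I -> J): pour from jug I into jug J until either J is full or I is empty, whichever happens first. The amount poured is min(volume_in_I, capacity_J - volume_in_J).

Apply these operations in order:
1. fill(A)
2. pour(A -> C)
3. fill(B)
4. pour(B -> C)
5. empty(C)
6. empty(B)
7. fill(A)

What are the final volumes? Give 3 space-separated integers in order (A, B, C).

Answer: 5 0 0

Derivation:
Step 1: fill(A) -> (A=5 B=0 C=0)
Step 2: pour(A -> C) -> (A=0 B=0 C=5)
Step 3: fill(B) -> (A=0 B=7 C=5)
Step 4: pour(B -> C) -> (A=0 B=1 C=11)
Step 5: empty(C) -> (A=0 B=1 C=0)
Step 6: empty(B) -> (A=0 B=0 C=0)
Step 7: fill(A) -> (A=5 B=0 C=0)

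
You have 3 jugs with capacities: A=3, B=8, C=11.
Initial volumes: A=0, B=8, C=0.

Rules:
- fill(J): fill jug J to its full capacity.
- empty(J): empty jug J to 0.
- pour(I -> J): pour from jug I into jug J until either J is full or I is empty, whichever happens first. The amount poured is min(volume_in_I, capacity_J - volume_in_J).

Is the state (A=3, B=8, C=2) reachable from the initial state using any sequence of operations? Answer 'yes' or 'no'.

Answer: yes

Derivation:
BFS from (A=0, B=8, C=0):
  1. pour(B -> A) -> (A=3 B=5 C=0)
  2. empty(A) -> (A=0 B=5 C=0)
  3. pour(B -> A) -> (A=3 B=2 C=0)
  4. pour(B -> C) -> (A=3 B=0 C=2)
  5. fill(B) -> (A=3 B=8 C=2)
Target reached → yes.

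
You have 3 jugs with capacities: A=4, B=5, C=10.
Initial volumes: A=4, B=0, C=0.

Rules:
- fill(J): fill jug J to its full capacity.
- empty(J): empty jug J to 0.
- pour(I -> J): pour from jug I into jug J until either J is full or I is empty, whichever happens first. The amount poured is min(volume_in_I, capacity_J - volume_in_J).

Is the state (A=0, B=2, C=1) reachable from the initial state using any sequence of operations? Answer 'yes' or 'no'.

Answer: yes

Derivation:
BFS from (A=4, B=0, C=0):
  1. fill(B) -> (A=4 B=5 C=0)
  2. pour(A -> C) -> (A=0 B=5 C=4)
  3. fill(A) -> (A=4 B=5 C=4)
  4. pour(A -> C) -> (A=0 B=5 C=8)
  5. pour(B -> A) -> (A=4 B=1 C=8)
  6. pour(A -> C) -> (A=2 B=1 C=10)
  7. empty(C) -> (A=2 B=1 C=0)
  8. pour(B -> C) -> (A=2 B=0 C=1)
  9. pour(A -> B) -> (A=0 B=2 C=1)
Target reached → yes.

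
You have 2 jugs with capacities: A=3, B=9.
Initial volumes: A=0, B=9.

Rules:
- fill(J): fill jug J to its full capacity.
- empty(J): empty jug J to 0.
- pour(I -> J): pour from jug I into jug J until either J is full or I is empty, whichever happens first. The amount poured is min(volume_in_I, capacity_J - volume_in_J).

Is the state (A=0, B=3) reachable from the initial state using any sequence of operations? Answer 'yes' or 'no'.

BFS from (A=0, B=9):
  1. fill(A) -> (A=3 B=9)
  2. empty(B) -> (A=3 B=0)
  3. pour(A -> B) -> (A=0 B=3)
Target reached → yes.

Answer: yes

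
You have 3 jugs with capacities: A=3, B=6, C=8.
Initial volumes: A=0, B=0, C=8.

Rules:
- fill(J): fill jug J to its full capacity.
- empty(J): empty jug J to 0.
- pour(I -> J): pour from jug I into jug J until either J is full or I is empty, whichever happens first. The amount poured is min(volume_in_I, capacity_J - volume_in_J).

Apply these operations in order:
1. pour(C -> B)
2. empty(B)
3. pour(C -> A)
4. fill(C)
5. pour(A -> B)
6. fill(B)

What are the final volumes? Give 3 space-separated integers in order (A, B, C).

Answer: 0 6 8

Derivation:
Step 1: pour(C -> B) -> (A=0 B=6 C=2)
Step 2: empty(B) -> (A=0 B=0 C=2)
Step 3: pour(C -> A) -> (A=2 B=0 C=0)
Step 4: fill(C) -> (A=2 B=0 C=8)
Step 5: pour(A -> B) -> (A=0 B=2 C=8)
Step 6: fill(B) -> (A=0 B=6 C=8)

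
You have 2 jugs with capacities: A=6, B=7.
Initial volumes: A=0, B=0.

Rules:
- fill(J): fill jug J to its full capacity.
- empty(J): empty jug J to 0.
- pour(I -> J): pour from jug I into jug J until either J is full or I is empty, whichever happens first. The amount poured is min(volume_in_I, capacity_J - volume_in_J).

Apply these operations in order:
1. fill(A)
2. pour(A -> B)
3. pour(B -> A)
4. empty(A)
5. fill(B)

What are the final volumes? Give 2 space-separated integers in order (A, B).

Step 1: fill(A) -> (A=6 B=0)
Step 2: pour(A -> B) -> (A=0 B=6)
Step 3: pour(B -> A) -> (A=6 B=0)
Step 4: empty(A) -> (A=0 B=0)
Step 5: fill(B) -> (A=0 B=7)

Answer: 0 7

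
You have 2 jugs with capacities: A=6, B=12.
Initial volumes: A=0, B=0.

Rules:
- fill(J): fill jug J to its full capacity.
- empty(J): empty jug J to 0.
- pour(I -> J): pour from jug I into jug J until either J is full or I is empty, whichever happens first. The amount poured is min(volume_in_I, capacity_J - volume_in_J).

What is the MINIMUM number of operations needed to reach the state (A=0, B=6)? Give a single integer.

BFS from (A=0, B=0). One shortest path:
  1. fill(A) -> (A=6 B=0)
  2. pour(A -> B) -> (A=0 B=6)
Reached target in 2 moves.

Answer: 2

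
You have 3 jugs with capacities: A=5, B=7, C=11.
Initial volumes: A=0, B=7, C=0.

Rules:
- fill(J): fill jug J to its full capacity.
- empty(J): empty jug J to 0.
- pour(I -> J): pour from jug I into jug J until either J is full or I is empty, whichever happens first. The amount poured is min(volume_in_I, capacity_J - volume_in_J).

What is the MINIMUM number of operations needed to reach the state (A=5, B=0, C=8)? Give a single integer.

BFS from (A=0, B=7, C=0). One shortest path:
  1. fill(C) -> (A=0 B=7 C=11)
  2. pour(B -> A) -> (A=5 B=2 C=11)
  3. empty(A) -> (A=0 B=2 C=11)
  4. pour(B -> A) -> (A=2 B=0 C=11)
  5. pour(C -> A) -> (A=5 B=0 C=8)
Reached target in 5 moves.

Answer: 5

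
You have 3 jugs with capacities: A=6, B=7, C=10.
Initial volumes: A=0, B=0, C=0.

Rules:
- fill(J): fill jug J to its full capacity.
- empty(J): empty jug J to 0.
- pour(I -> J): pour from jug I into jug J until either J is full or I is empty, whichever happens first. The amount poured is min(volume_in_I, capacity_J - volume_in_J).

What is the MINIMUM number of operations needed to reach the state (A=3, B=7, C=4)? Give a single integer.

Answer: 6

Derivation:
BFS from (A=0, B=0, C=0). One shortest path:
  1. fill(B) -> (A=0 B=7 C=0)
  2. pour(B -> C) -> (A=0 B=0 C=7)
  3. fill(B) -> (A=0 B=7 C=7)
  4. pour(B -> A) -> (A=6 B=1 C=7)
  5. pour(A -> C) -> (A=3 B=1 C=10)
  6. pour(C -> B) -> (A=3 B=7 C=4)
Reached target in 6 moves.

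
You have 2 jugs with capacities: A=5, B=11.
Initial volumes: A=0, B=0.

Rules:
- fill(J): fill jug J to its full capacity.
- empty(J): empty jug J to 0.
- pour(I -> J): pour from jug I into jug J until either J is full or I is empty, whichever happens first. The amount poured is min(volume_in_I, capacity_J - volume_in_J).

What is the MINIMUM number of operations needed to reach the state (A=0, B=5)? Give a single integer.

Answer: 2

Derivation:
BFS from (A=0, B=0). One shortest path:
  1. fill(A) -> (A=5 B=0)
  2. pour(A -> B) -> (A=0 B=5)
Reached target in 2 moves.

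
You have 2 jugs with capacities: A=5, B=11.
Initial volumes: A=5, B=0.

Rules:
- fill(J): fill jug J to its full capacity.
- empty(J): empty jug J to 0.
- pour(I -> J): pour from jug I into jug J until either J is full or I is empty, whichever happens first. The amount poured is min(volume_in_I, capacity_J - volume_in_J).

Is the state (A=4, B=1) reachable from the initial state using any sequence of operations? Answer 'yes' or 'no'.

Answer: no

Derivation:
BFS explored all 32 reachable states.
Reachable set includes: (0,0), (0,1), (0,2), (0,3), (0,4), (0,5), (0,6), (0,7), (0,8), (0,9), (0,10), (0,11) ...
Target (A=4, B=1) not in reachable set → no.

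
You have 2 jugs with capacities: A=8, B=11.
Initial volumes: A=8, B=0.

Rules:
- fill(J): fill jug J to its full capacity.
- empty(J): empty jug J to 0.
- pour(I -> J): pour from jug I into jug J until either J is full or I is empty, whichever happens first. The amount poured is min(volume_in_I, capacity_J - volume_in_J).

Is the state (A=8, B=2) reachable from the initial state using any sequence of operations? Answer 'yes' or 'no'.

BFS from (A=8, B=0):
  1. pour(A -> B) -> (A=0 B=8)
  2. fill(A) -> (A=8 B=8)
  3. pour(A -> B) -> (A=5 B=11)
  4. empty(B) -> (A=5 B=0)
  5. pour(A -> B) -> (A=0 B=5)
  6. fill(A) -> (A=8 B=5)
  7. pour(A -> B) -> (A=2 B=11)
  8. empty(B) -> (A=2 B=0)
  9. pour(A -> B) -> (A=0 B=2)
  10. fill(A) -> (A=8 B=2)
Target reached → yes.

Answer: yes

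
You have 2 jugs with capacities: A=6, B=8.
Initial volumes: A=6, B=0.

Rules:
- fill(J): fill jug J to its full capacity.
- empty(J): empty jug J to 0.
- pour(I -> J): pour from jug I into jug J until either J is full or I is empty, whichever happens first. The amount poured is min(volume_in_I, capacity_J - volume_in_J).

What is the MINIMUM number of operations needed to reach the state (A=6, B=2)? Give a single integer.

Answer: 3

Derivation:
BFS from (A=6, B=0). One shortest path:
  1. empty(A) -> (A=0 B=0)
  2. fill(B) -> (A=0 B=8)
  3. pour(B -> A) -> (A=6 B=2)
Reached target in 3 moves.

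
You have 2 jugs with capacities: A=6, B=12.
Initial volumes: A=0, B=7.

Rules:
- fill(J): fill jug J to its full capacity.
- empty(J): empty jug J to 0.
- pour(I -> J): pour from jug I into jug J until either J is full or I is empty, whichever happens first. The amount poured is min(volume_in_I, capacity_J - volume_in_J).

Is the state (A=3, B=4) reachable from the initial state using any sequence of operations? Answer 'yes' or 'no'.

Answer: no

Derivation:
BFS explored all 12 reachable states.
Reachable set includes: (0,0), (0,1), (0,6), (0,7), (0,12), (1,0), (1,12), (6,0), (6,1), (6,6), (6,7), (6,12)
Target (A=3, B=4) not in reachable set → no.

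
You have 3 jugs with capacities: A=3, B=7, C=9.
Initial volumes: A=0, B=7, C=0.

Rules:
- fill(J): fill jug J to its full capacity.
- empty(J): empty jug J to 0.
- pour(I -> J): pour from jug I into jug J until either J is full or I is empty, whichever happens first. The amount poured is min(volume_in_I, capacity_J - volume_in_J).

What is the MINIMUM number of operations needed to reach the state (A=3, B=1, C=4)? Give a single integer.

Answer: 7

Derivation:
BFS from (A=0, B=7, C=0). One shortest path:
  1. pour(B -> A) -> (A=3 B=4 C=0)
  2. empty(A) -> (A=0 B=4 C=0)
  3. pour(B -> C) -> (A=0 B=0 C=4)
  4. fill(B) -> (A=0 B=7 C=4)
  5. pour(B -> A) -> (A=3 B=4 C=4)
  6. empty(A) -> (A=0 B=4 C=4)
  7. pour(B -> A) -> (A=3 B=1 C=4)
Reached target in 7 moves.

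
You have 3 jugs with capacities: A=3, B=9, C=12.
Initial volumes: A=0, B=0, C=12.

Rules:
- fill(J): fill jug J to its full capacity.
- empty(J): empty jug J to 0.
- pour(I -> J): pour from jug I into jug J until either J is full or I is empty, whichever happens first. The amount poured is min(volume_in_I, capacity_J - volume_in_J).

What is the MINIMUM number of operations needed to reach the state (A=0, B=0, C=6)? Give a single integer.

Answer: 4

Derivation:
BFS from (A=0, B=0, C=12). One shortest path:
  1. fill(A) -> (A=3 B=0 C=12)
  2. pour(A -> B) -> (A=0 B=3 C=12)
  3. pour(C -> B) -> (A=0 B=9 C=6)
  4. empty(B) -> (A=0 B=0 C=6)
Reached target in 4 moves.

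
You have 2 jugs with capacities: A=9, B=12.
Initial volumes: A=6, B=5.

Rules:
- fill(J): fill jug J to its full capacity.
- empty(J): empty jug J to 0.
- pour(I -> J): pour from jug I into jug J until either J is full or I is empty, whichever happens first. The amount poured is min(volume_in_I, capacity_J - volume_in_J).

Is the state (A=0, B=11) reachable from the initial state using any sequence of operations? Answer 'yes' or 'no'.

BFS from (A=6, B=5):
  1. pour(A -> B) -> (A=0 B=11)
Target reached → yes.

Answer: yes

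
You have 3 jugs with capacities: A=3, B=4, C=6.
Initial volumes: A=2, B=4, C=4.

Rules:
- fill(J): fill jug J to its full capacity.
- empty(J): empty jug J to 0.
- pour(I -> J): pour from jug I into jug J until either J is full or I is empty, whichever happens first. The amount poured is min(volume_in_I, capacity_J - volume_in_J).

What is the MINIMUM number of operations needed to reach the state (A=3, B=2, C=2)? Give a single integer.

Answer: 4

Derivation:
BFS from (A=2, B=4, C=4). One shortest path:
  1. pour(B -> C) -> (A=2 B=2 C=6)
  2. empty(C) -> (A=2 B=2 C=0)
  3. pour(A -> C) -> (A=0 B=2 C=2)
  4. fill(A) -> (A=3 B=2 C=2)
Reached target in 4 moves.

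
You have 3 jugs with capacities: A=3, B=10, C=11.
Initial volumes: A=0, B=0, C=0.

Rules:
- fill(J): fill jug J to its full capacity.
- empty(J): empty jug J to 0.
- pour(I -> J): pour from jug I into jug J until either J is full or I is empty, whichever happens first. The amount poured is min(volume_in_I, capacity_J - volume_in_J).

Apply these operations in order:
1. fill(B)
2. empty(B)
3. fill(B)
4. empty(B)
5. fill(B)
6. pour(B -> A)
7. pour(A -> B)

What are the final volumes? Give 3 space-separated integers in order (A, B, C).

Answer: 0 10 0

Derivation:
Step 1: fill(B) -> (A=0 B=10 C=0)
Step 2: empty(B) -> (A=0 B=0 C=0)
Step 3: fill(B) -> (A=0 B=10 C=0)
Step 4: empty(B) -> (A=0 B=0 C=0)
Step 5: fill(B) -> (A=0 B=10 C=0)
Step 6: pour(B -> A) -> (A=3 B=7 C=0)
Step 7: pour(A -> B) -> (A=0 B=10 C=0)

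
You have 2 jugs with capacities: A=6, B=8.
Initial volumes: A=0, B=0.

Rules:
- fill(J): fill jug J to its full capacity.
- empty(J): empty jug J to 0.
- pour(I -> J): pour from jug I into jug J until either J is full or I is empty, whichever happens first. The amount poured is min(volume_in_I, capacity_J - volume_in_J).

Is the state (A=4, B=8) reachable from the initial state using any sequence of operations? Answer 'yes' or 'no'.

Answer: yes

Derivation:
BFS from (A=0, B=0):
  1. fill(A) -> (A=6 B=0)
  2. pour(A -> B) -> (A=0 B=6)
  3. fill(A) -> (A=6 B=6)
  4. pour(A -> B) -> (A=4 B=8)
Target reached → yes.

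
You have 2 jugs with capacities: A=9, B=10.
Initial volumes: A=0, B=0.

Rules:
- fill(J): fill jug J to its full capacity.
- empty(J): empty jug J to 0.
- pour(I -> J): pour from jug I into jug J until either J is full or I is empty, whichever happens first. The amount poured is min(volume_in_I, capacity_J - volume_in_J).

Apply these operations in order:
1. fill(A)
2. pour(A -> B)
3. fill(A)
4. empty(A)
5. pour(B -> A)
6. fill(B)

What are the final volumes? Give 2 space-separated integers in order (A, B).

Answer: 9 10

Derivation:
Step 1: fill(A) -> (A=9 B=0)
Step 2: pour(A -> B) -> (A=0 B=9)
Step 3: fill(A) -> (A=9 B=9)
Step 4: empty(A) -> (A=0 B=9)
Step 5: pour(B -> A) -> (A=9 B=0)
Step 6: fill(B) -> (A=9 B=10)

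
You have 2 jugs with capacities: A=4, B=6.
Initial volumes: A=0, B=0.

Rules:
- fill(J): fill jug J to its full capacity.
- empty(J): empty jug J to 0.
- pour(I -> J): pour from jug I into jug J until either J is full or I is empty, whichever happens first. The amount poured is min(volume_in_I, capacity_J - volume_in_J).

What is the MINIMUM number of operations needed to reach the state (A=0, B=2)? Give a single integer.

Answer: 3

Derivation:
BFS from (A=0, B=0). One shortest path:
  1. fill(B) -> (A=0 B=6)
  2. pour(B -> A) -> (A=4 B=2)
  3. empty(A) -> (A=0 B=2)
Reached target in 3 moves.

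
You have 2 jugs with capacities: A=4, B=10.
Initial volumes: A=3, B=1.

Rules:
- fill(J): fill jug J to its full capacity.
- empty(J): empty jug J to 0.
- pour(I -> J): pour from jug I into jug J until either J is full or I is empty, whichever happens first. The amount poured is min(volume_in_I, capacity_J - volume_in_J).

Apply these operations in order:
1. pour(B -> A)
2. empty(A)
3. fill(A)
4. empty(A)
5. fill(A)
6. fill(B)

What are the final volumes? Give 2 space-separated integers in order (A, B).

Step 1: pour(B -> A) -> (A=4 B=0)
Step 2: empty(A) -> (A=0 B=0)
Step 3: fill(A) -> (A=4 B=0)
Step 4: empty(A) -> (A=0 B=0)
Step 5: fill(A) -> (A=4 B=0)
Step 6: fill(B) -> (A=4 B=10)

Answer: 4 10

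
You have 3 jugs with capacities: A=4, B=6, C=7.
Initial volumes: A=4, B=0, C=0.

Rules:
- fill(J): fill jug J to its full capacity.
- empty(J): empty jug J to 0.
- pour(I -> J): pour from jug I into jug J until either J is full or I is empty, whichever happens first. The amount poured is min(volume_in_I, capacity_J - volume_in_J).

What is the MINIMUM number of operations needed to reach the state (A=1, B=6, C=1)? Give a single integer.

BFS from (A=4, B=0, C=0). One shortest path:
  1. pour(A -> C) -> (A=0 B=0 C=4)
  2. fill(A) -> (A=4 B=0 C=4)
  3. pour(A -> C) -> (A=1 B=0 C=7)
  4. pour(C -> B) -> (A=1 B=6 C=1)
Reached target in 4 moves.

Answer: 4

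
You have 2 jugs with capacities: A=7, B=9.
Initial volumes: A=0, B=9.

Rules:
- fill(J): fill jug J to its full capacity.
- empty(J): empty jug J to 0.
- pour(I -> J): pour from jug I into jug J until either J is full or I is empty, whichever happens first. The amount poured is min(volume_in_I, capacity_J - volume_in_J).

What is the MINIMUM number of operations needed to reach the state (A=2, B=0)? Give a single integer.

BFS from (A=0, B=9). One shortest path:
  1. pour(B -> A) -> (A=7 B=2)
  2. empty(A) -> (A=0 B=2)
  3. pour(B -> A) -> (A=2 B=0)
Reached target in 3 moves.

Answer: 3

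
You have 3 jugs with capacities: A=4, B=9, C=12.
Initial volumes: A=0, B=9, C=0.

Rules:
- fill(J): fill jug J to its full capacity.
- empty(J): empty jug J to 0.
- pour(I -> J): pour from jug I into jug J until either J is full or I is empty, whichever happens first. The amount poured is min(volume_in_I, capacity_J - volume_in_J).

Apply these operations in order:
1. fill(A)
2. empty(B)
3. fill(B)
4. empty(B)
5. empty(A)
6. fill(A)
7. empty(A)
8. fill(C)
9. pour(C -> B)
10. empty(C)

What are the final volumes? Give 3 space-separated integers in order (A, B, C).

Answer: 0 9 0

Derivation:
Step 1: fill(A) -> (A=4 B=9 C=0)
Step 2: empty(B) -> (A=4 B=0 C=0)
Step 3: fill(B) -> (A=4 B=9 C=0)
Step 4: empty(B) -> (A=4 B=0 C=0)
Step 5: empty(A) -> (A=0 B=0 C=0)
Step 6: fill(A) -> (A=4 B=0 C=0)
Step 7: empty(A) -> (A=0 B=0 C=0)
Step 8: fill(C) -> (A=0 B=0 C=12)
Step 9: pour(C -> B) -> (A=0 B=9 C=3)
Step 10: empty(C) -> (A=0 B=9 C=0)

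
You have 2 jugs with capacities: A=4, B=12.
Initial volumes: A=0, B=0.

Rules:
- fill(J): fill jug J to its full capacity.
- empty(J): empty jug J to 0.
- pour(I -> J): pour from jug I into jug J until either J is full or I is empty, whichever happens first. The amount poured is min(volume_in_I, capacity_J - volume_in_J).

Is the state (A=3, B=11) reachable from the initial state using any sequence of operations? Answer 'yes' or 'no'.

Answer: no

Derivation:
BFS explored all 8 reachable states.
Reachable set includes: (0,0), (0,4), (0,8), (0,12), (4,0), (4,4), (4,8), (4,12)
Target (A=3, B=11) not in reachable set → no.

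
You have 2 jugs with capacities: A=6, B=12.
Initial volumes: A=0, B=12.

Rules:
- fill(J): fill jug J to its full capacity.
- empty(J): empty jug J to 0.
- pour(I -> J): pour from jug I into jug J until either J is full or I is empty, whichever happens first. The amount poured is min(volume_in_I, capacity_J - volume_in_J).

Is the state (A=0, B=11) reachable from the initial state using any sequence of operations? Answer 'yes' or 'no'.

BFS explored all 6 reachable states.
Reachable set includes: (0,0), (0,6), (0,12), (6,0), (6,6), (6,12)
Target (A=0, B=11) not in reachable set → no.

Answer: no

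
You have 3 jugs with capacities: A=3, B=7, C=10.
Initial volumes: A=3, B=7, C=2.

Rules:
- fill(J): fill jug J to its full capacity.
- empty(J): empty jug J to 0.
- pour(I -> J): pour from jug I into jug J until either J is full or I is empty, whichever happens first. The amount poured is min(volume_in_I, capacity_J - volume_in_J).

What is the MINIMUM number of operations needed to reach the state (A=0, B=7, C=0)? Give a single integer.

Answer: 2

Derivation:
BFS from (A=3, B=7, C=2). One shortest path:
  1. empty(A) -> (A=0 B=7 C=2)
  2. empty(C) -> (A=0 B=7 C=0)
Reached target in 2 moves.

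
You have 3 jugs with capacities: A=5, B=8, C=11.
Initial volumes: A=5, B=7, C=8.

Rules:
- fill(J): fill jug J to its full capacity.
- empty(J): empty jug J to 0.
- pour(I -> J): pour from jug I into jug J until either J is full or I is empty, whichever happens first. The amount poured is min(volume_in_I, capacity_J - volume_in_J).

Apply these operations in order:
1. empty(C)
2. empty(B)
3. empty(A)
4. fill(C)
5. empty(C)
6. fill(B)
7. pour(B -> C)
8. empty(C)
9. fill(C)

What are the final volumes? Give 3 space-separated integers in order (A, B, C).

Step 1: empty(C) -> (A=5 B=7 C=0)
Step 2: empty(B) -> (A=5 B=0 C=0)
Step 3: empty(A) -> (A=0 B=0 C=0)
Step 4: fill(C) -> (A=0 B=0 C=11)
Step 5: empty(C) -> (A=0 B=0 C=0)
Step 6: fill(B) -> (A=0 B=8 C=0)
Step 7: pour(B -> C) -> (A=0 B=0 C=8)
Step 8: empty(C) -> (A=0 B=0 C=0)
Step 9: fill(C) -> (A=0 B=0 C=11)

Answer: 0 0 11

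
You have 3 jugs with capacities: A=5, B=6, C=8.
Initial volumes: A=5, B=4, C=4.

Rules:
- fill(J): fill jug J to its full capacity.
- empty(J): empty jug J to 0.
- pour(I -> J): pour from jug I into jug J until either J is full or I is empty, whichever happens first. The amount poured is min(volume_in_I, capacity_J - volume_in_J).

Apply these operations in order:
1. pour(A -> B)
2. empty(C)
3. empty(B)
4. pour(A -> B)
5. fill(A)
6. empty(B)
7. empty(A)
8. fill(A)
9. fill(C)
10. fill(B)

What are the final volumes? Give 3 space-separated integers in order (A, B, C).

Answer: 5 6 8

Derivation:
Step 1: pour(A -> B) -> (A=3 B=6 C=4)
Step 2: empty(C) -> (A=3 B=6 C=0)
Step 3: empty(B) -> (A=3 B=0 C=0)
Step 4: pour(A -> B) -> (A=0 B=3 C=0)
Step 5: fill(A) -> (A=5 B=3 C=0)
Step 6: empty(B) -> (A=5 B=0 C=0)
Step 7: empty(A) -> (A=0 B=0 C=0)
Step 8: fill(A) -> (A=5 B=0 C=0)
Step 9: fill(C) -> (A=5 B=0 C=8)
Step 10: fill(B) -> (A=5 B=6 C=8)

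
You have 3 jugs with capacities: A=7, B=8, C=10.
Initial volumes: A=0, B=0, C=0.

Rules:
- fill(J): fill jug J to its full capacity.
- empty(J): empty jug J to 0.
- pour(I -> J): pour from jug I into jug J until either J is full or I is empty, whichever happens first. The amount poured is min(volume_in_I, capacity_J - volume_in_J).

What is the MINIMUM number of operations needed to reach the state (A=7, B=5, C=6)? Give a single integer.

BFS from (A=0, B=0, C=0). One shortest path:
  1. fill(C) -> (A=0 B=0 C=10)
  2. pour(C -> A) -> (A=7 B=0 C=3)
  3. pour(A -> B) -> (A=0 B=7 C=3)
  4. pour(C -> A) -> (A=3 B=7 C=0)
  5. pour(B -> C) -> (A=3 B=0 C=7)
  6. fill(B) -> (A=3 B=8 C=7)
  7. pour(B -> C) -> (A=3 B=5 C=10)
  8. pour(C -> A) -> (A=7 B=5 C=6)
Reached target in 8 moves.

Answer: 8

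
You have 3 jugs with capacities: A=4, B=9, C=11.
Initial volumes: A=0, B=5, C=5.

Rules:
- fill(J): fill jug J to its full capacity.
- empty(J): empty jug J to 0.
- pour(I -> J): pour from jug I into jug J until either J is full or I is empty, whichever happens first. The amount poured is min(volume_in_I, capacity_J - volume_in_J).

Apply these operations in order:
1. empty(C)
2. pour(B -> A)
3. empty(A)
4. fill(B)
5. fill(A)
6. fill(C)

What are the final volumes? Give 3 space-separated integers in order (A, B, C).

Answer: 4 9 11

Derivation:
Step 1: empty(C) -> (A=0 B=5 C=0)
Step 2: pour(B -> A) -> (A=4 B=1 C=0)
Step 3: empty(A) -> (A=0 B=1 C=0)
Step 4: fill(B) -> (A=0 B=9 C=0)
Step 5: fill(A) -> (A=4 B=9 C=0)
Step 6: fill(C) -> (A=4 B=9 C=11)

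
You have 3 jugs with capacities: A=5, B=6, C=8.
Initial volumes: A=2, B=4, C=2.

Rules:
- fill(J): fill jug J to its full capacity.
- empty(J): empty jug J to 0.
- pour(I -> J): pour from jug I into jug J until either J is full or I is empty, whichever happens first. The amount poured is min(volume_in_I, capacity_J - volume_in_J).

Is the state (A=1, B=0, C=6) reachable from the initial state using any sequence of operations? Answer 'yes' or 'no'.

BFS from (A=2, B=4, C=2):
  1. fill(A) -> (A=5 B=4 C=2)
  2. empty(B) -> (A=5 B=0 C=2)
  3. pour(C -> B) -> (A=5 B=2 C=0)
  4. pour(A -> B) -> (A=1 B=6 C=0)
  5. pour(B -> C) -> (A=1 B=0 C=6)
Target reached → yes.

Answer: yes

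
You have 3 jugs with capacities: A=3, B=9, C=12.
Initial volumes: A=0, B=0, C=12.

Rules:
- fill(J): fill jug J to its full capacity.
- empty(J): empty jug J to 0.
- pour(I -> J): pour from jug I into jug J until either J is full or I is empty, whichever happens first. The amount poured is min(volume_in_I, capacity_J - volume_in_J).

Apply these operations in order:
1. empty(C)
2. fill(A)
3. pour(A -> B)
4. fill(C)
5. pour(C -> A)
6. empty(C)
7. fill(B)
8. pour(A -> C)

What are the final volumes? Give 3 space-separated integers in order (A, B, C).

Answer: 0 9 3

Derivation:
Step 1: empty(C) -> (A=0 B=0 C=0)
Step 2: fill(A) -> (A=3 B=0 C=0)
Step 3: pour(A -> B) -> (A=0 B=3 C=0)
Step 4: fill(C) -> (A=0 B=3 C=12)
Step 5: pour(C -> A) -> (A=3 B=3 C=9)
Step 6: empty(C) -> (A=3 B=3 C=0)
Step 7: fill(B) -> (A=3 B=9 C=0)
Step 8: pour(A -> C) -> (A=0 B=9 C=3)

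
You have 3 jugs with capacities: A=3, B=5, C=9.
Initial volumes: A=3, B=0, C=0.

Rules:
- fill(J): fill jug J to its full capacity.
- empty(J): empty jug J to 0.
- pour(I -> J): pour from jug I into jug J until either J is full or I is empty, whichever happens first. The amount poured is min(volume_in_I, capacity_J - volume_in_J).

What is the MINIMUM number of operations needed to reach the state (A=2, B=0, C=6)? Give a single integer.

BFS from (A=3, B=0, C=0). One shortest path:
  1. fill(B) -> (A=3 B=5 C=0)
  2. pour(A -> C) -> (A=0 B=5 C=3)
  3. pour(B -> A) -> (A=3 B=2 C=3)
  4. pour(A -> C) -> (A=0 B=2 C=6)
  5. pour(B -> A) -> (A=2 B=0 C=6)
Reached target in 5 moves.

Answer: 5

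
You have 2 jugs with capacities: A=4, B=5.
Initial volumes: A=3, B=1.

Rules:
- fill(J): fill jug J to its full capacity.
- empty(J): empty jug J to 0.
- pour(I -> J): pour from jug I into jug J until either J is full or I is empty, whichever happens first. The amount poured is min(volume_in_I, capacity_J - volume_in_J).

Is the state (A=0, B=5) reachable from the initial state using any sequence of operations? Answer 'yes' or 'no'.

BFS from (A=3, B=1):
  1. fill(A) -> (A=4 B=1)
  2. pour(A -> B) -> (A=0 B=5)
Target reached → yes.

Answer: yes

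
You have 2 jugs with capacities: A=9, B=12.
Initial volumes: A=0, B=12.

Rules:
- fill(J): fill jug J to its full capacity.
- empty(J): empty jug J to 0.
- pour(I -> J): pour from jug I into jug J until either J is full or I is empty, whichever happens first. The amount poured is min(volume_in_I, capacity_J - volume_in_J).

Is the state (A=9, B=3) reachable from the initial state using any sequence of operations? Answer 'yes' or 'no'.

BFS from (A=0, B=12):
  1. pour(B -> A) -> (A=9 B=3)
Target reached → yes.

Answer: yes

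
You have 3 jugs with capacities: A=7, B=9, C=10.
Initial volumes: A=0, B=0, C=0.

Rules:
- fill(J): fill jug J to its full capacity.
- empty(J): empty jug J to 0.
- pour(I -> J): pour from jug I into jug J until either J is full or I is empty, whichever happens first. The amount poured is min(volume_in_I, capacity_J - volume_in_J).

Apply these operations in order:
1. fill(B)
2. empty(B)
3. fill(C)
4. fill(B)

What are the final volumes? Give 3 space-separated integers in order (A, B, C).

Answer: 0 9 10

Derivation:
Step 1: fill(B) -> (A=0 B=9 C=0)
Step 2: empty(B) -> (A=0 B=0 C=0)
Step 3: fill(C) -> (A=0 B=0 C=10)
Step 4: fill(B) -> (A=0 B=9 C=10)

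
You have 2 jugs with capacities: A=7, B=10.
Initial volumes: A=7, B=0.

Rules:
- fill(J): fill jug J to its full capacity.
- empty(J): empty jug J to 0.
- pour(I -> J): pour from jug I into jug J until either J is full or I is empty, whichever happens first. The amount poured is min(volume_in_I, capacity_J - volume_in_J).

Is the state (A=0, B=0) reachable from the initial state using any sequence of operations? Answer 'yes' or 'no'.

Answer: yes

Derivation:
BFS from (A=7, B=0):
  1. empty(A) -> (A=0 B=0)
Target reached → yes.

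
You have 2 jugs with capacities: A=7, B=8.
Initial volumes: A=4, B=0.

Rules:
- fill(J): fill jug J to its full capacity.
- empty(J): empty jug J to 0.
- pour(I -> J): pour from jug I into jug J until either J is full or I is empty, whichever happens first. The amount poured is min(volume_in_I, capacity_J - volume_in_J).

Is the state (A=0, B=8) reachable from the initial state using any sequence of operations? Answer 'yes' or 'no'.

Answer: yes

Derivation:
BFS from (A=4, B=0):
  1. empty(A) -> (A=0 B=0)
  2. fill(B) -> (A=0 B=8)
Target reached → yes.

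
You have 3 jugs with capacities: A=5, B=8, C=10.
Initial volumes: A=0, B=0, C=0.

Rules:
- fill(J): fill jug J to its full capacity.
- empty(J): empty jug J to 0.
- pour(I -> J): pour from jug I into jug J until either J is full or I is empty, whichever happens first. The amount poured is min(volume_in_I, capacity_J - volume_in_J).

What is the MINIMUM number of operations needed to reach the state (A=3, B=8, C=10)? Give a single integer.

Answer: 5

Derivation:
BFS from (A=0, B=0, C=0). One shortest path:
  1. fill(A) -> (A=5 B=0 C=0)
  2. fill(B) -> (A=5 B=8 C=0)
  3. pour(B -> C) -> (A=5 B=0 C=8)
  4. fill(B) -> (A=5 B=8 C=8)
  5. pour(A -> C) -> (A=3 B=8 C=10)
Reached target in 5 moves.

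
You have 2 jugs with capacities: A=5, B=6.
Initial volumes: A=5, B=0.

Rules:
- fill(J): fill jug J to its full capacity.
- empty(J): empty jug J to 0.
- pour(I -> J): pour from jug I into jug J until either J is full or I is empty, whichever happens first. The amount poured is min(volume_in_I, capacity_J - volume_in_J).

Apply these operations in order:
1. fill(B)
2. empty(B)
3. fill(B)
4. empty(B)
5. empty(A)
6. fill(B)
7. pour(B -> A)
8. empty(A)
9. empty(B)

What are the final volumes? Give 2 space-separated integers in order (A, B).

Answer: 0 0

Derivation:
Step 1: fill(B) -> (A=5 B=6)
Step 2: empty(B) -> (A=5 B=0)
Step 3: fill(B) -> (A=5 B=6)
Step 4: empty(B) -> (A=5 B=0)
Step 5: empty(A) -> (A=0 B=0)
Step 6: fill(B) -> (A=0 B=6)
Step 7: pour(B -> A) -> (A=5 B=1)
Step 8: empty(A) -> (A=0 B=1)
Step 9: empty(B) -> (A=0 B=0)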